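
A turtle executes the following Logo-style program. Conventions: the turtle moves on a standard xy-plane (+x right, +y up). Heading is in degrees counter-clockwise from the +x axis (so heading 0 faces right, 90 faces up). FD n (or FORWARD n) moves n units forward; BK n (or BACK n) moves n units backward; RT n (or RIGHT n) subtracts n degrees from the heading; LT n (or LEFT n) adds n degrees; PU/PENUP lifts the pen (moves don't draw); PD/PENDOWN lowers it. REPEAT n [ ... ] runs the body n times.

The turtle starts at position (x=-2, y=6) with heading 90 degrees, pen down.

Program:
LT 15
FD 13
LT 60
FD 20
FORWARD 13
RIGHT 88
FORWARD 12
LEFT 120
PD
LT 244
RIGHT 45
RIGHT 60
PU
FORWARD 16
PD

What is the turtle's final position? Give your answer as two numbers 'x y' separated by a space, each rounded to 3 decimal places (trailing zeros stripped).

Answer: -19.924 32.283

Derivation:
Executing turtle program step by step:
Start: pos=(-2,6), heading=90, pen down
LT 15: heading 90 -> 105
FD 13: (-2,6) -> (-5.365,18.557) [heading=105, draw]
LT 60: heading 105 -> 165
FD 20: (-5.365,18.557) -> (-24.683,23.733) [heading=165, draw]
FD 13: (-24.683,23.733) -> (-37.24,27.098) [heading=165, draw]
RT 88: heading 165 -> 77
FD 12: (-37.24,27.098) -> (-34.541,38.791) [heading=77, draw]
LT 120: heading 77 -> 197
PD: pen down
LT 244: heading 197 -> 81
RT 45: heading 81 -> 36
RT 60: heading 36 -> 336
PU: pen up
FD 16: (-34.541,38.791) -> (-19.924,32.283) [heading=336, move]
PD: pen down
Final: pos=(-19.924,32.283), heading=336, 4 segment(s) drawn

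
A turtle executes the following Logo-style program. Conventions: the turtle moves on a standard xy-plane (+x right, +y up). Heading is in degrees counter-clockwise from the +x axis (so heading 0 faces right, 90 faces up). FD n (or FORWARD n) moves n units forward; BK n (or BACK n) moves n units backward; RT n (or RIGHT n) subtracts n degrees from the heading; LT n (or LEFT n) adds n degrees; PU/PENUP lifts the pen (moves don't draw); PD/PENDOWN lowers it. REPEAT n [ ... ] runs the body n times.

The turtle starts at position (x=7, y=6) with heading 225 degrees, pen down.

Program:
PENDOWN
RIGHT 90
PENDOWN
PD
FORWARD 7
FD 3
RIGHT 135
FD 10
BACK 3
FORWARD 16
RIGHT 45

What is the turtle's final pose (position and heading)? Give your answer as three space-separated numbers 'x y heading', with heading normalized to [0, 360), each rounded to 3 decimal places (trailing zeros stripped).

Executing turtle program step by step:
Start: pos=(7,6), heading=225, pen down
PD: pen down
RT 90: heading 225 -> 135
PD: pen down
PD: pen down
FD 7: (7,6) -> (2.05,10.95) [heading=135, draw]
FD 3: (2.05,10.95) -> (-0.071,13.071) [heading=135, draw]
RT 135: heading 135 -> 0
FD 10: (-0.071,13.071) -> (9.929,13.071) [heading=0, draw]
BK 3: (9.929,13.071) -> (6.929,13.071) [heading=0, draw]
FD 16: (6.929,13.071) -> (22.929,13.071) [heading=0, draw]
RT 45: heading 0 -> 315
Final: pos=(22.929,13.071), heading=315, 5 segment(s) drawn

Answer: 22.929 13.071 315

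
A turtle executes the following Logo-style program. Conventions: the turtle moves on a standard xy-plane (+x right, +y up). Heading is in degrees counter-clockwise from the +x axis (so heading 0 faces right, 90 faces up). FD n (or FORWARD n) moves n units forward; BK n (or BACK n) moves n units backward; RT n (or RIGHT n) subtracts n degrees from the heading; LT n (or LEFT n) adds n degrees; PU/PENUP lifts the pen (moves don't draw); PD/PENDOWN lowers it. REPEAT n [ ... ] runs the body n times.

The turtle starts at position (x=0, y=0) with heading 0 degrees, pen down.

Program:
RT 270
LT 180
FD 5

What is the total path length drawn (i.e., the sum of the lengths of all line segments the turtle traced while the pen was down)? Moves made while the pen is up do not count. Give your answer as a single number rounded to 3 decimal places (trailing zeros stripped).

Executing turtle program step by step:
Start: pos=(0,0), heading=0, pen down
RT 270: heading 0 -> 90
LT 180: heading 90 -> 270
FD 5: (0,0) -> (0,-5) [heading=270, draw]
Final: pos=(0,-5), heading=270, 1 segment(s) drawn

Segment lengths:
  seg 1: (0,0) -> (0,-5), length = 5
Total = 5

Answer: 5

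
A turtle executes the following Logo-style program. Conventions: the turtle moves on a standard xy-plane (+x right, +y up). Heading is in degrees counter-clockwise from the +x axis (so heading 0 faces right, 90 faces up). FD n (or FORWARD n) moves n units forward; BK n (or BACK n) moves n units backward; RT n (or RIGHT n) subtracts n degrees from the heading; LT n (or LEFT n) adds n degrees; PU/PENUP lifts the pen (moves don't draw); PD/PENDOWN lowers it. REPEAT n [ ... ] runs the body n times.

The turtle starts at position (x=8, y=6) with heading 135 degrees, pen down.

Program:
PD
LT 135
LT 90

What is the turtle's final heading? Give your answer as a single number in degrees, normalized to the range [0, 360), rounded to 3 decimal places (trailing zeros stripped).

Answer: 0

Derivation:
Executing turtle program step by step:
Start: pos=(8,6), heading=135, pen down
PD: pen down
LT 135: heading 135 -> 270
LT 90: heading 270 -> 0
Final: pos=(8,6), heading=0, 0 segment(s) drawn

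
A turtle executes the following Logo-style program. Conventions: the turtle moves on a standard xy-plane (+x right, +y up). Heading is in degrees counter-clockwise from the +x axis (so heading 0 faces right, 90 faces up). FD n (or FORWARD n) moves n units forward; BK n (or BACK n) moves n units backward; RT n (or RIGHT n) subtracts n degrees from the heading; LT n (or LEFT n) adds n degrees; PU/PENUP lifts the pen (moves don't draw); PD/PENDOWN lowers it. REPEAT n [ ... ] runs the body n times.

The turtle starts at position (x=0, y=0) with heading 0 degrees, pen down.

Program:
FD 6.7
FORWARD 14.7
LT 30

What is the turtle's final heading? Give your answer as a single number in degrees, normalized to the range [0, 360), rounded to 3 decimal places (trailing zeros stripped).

Executing turtle program step by step:
Start: pos=(0,0), heading=0, pen down
FD 6.7: (0,0) -> (6.7,0) [heading=0, draw]
FD 14.7: (6.7,0) -> (21.4,0) [heading=0, draw]
LT 30: heading 0 -> 30
Final: pos=(21.4,0), heading=30, 2 segment(s) drawn

Answer: 30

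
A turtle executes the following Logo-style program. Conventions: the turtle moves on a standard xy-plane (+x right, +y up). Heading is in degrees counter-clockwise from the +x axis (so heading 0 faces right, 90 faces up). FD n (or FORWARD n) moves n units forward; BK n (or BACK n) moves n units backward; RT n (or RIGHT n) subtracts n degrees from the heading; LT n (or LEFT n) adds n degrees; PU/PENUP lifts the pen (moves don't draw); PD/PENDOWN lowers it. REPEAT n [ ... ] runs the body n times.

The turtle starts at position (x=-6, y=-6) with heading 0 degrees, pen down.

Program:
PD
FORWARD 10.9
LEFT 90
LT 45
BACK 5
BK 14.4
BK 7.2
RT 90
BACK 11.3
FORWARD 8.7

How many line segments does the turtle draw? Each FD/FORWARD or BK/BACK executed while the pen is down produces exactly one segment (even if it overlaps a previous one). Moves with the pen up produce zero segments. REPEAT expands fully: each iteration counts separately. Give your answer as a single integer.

Answer: 6

Derivation:
Executing turtle program step by step:
Start: pos=(-6,-6), heading=0, pen down
PD: pen down
FD 10.9: (-6,-6) -> (4.9,-6) [heading=0, draw]
LT 90: heading 0 -> 90
LT 45: heading 90 -> 135
BK 5: (4.9,-6) -> (8.436,-9.536) [heading=135, draw]
BK 14.4: (8.436,-9.536) -> (18.618,-19.718) [heading=135, draw]
BK 7.2: (18.618,-19.718) -> (23.709,-24.809) [heading=135, draw]
RT 90: heading 135 -> 45
BK 11.3: (23.709,-24.809) -> (15.719,-32.799) [heading=45, draw]
FD 8.7: (15.719,-32.799) -> (21.871,-26.648) [heading=45, draw]
Final: pos=(21.871,-26.648), heading=45, 6 segment(s) drawn
Segments drawn: 6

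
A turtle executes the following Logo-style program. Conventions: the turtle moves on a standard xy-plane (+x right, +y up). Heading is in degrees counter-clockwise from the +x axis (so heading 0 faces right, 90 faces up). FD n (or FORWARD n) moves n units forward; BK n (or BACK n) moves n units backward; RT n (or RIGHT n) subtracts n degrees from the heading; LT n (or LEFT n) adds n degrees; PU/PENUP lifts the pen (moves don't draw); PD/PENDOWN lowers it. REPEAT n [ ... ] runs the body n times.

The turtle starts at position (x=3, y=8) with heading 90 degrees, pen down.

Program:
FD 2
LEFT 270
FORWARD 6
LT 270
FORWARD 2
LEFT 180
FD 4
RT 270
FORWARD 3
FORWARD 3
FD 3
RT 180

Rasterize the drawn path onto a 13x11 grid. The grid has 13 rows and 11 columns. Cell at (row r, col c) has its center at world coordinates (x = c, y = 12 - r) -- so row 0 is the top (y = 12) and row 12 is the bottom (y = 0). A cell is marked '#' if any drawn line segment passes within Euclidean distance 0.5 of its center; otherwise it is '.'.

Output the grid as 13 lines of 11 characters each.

Answer: ##########.
.........#.
...#######.
...#.....#.
...#.....#.
...........
...........
...........
...........
...........
...........
...........
...........

Derivation:
Segment 0: (3,8) -> (3,10)
Segment 1: (3,10) -> (9,10)
Segment 2: (9,10) -> (9,8)
Segment 3: (9,8) -> (9,12)
Segment 4: (9,12) -> (6,12)
Segment 5: (6,12) -> (3,12)
Segment 6: (3,12) -> (0,12)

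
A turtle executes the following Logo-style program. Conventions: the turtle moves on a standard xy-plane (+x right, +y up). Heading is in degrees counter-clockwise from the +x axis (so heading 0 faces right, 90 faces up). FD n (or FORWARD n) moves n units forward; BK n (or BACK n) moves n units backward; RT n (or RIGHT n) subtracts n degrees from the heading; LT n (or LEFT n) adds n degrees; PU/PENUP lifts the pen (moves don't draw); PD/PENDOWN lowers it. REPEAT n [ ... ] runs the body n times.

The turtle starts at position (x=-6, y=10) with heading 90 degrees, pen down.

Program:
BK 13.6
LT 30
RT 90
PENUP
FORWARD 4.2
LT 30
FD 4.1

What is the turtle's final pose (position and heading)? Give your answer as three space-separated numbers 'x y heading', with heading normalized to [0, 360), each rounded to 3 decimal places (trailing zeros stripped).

Answer: -0.313 2.051 60

Derivation:
Executing turtle program step by step:
Start: pos=(-6,10), heading=90, pen down
BK 13.6: (-6,10) -> (-6,-3.6) [heading=90, draw]
LT 30: heading 90 -> 120
RT 90: heading 120 -> 30
PU: pen up
FD 4.2: (-6,-3.6) -> (-2.363,-1.5) [heading=30, move]
LT 30: heading 30 -> 60
FD 4.1: (-2.363,-1.5) -> (-0.313,2.051) [heading=60, move]
Final: pos=(-0.313,2.051), heading=60, 1 segment(s) drawn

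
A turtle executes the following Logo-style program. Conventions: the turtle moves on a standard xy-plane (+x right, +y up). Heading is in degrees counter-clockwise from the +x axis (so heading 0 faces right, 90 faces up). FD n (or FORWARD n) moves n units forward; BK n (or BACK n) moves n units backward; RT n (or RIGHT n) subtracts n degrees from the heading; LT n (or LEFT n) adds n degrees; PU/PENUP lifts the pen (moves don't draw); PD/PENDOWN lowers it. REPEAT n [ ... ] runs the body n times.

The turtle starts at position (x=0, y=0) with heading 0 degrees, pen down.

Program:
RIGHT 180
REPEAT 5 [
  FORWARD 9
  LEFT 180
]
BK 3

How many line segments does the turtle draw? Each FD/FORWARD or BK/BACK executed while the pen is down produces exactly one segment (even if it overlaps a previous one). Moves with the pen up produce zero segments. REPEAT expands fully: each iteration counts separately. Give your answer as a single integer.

Answer: 6

Derivation:
Executing turtle program step by step:
Start: pos=(0,0), heading=0, pen down
RT 180: heading 0 -> 180
REPEAT 5 [
  -- iteration 1/5 --
  FD 9: (0,0) -> (-9,0) [heading=180, draw]
  LT 180: heading 180 -> 0
  -- iteration 2/5 --
  FD 9: (-9,0) -> (0,0) [heading=0, draw]
  LT 180: heading 0 -> 180
  -- iteration 3/5 --
  FD 9: (0,0) -> (-9,0) [heading=180, draw]
  LT 180: heading 180 -> 0
  -- iteration 4/5 --
  FD 9: (-9,0) -> (0,0) [heading=0, draw]
  LT 180: heading 0 -> 180
  -- iteration 5/5 --
  FD 9: (0,0) -> (-9,0) [heading=180, draw]
  LT 180: heading 180 -> 0
]
BK 3: (-9,0) -> (-12,0) [heading=0, draw]
Final: pos=(-12,0), heading=0, 6 segment(s) drawn
Segments drawn: 6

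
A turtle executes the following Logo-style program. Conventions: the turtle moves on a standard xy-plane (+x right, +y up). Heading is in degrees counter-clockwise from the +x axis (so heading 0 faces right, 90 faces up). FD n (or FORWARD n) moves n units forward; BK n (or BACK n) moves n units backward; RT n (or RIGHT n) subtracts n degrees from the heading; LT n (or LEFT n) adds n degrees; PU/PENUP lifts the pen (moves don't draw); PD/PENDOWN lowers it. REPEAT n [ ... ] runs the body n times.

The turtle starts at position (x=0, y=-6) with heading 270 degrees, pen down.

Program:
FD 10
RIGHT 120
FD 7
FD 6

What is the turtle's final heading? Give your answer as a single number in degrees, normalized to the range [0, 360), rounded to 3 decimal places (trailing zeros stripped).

Answer: 150

Derivation:
Executing turtle program step by step:
Start: pos=(0,-6), heading=270, pen down
FD 10: (0,-6) -> (0,-16) [heading=270, draw]
RT 120: heading 270 -> 150
FD 7: (0,-16) -> (-6.062,-12.5) [heading=150, draw]
FD 6: (-6.062,-12.5) -> (-11.258,-9.5) [heading=150, draw]
Final: pos=(-11.258,-9.5), heading=150, 3 segment(s) drawn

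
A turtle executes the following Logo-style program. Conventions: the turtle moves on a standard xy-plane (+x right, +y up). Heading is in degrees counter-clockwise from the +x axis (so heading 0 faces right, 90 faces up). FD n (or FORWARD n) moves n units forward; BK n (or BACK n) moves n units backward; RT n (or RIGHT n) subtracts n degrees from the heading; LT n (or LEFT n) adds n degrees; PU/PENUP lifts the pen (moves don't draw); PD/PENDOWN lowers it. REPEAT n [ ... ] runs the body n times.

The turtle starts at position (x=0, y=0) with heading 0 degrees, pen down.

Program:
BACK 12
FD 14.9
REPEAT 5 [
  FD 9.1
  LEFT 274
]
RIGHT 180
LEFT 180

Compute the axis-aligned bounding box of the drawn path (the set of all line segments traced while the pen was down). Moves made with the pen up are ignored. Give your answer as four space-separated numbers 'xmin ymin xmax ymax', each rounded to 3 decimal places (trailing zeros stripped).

Executing turtle program step by step:
Start: pos=(0,0), heading=0, pen down
BK 12: (0,0) -> (-12,0) [heading=0, draw]
FD 14.9: (-12,0) -> (2.9,0) [heading=0, draw]
REPEAT 5 [
  -- iteration 1/5 --
  FD 9.1: (2.9,0) -> (12,0) [heading=0, draw]
  LT 274: heading 0 -> 274
  -- iteration 2/5 --
  FD 9.1: (12,0) -> (12.635,-9.078) [heading=274, draw]
  LT 274: heading 274 -> 188
  -- iteration 3/5 --
  FD 9.1: (12.635,-9.078) -> (3.623,-10.344) [heading=188, draw]
  LT 274: heading 188 -> 102
  -- iteration 4/5 --
  FD 9.1: (3.623,-10.344) -> (1.731,-1.443) [heading=102, draw]
  LT 274: heading 102 -> 16
  -- iteration 5/5 --
  FD 9.1: (1.731,-1.443) -> (10.479,1.065) [heading=16, draw]
  LT 274: heading 16 -> 290
]
RT 180: heading 290 -> 110
LT 180: heading 110 -> 290
Final: pos=(10.479,1.065), heading=290, 7 segment(s) drawn

Segment endpoints: x in {-12, 0, 1.731, 2.9, 3.623, 10.479, 12, 12.635}, y in {-10.344, -9.078, -1.443, 0, 1.065}
xmin=-12, ymin=-10.344, xmax=12.635, ymax=1.065

Answer: -12 -10.344 12.635 1.065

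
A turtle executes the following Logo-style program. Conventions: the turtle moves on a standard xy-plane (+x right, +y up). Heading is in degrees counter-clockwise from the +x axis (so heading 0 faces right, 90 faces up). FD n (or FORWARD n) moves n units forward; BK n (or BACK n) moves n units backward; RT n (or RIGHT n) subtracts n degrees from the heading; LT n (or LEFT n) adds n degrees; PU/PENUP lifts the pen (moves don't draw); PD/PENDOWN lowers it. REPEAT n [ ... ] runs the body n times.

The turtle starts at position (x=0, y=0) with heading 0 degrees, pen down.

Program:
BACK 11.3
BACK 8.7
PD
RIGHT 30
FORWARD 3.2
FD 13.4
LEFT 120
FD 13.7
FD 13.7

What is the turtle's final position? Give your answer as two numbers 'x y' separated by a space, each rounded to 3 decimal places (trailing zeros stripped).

Answer: -5.624 19.1

Derivation:
Executing turtle program step by step:
Start: pos=(0,0), heading=0, pen down
BK 11.3: (0,0) -> (-11.3,0) [heading=0, draw]
BK 8.7: (-11.3,0) -> (-20,0) [heading=0, draw]
PD: pen down
RT 30: heading 0 -> 330
FD 3.2: (-20,0) -> (-17.229,-1.6) [heading=330, draw]
FD 13.4: (-17.229,-1.6) -> (-5.624,-8.3) [heading=330, draw]
LT 120: heading 330 -> 90
FD 13.7: (-5.624,-8.3) -> (-5.624,5.4) [heading=90, draw]
FD 13.7: (-5.624,5.4) -> (-5.624,19.1) [heading=90, draw]
Final: pos=(-5.624,19.1), heading=90, 6 segment(s) drawn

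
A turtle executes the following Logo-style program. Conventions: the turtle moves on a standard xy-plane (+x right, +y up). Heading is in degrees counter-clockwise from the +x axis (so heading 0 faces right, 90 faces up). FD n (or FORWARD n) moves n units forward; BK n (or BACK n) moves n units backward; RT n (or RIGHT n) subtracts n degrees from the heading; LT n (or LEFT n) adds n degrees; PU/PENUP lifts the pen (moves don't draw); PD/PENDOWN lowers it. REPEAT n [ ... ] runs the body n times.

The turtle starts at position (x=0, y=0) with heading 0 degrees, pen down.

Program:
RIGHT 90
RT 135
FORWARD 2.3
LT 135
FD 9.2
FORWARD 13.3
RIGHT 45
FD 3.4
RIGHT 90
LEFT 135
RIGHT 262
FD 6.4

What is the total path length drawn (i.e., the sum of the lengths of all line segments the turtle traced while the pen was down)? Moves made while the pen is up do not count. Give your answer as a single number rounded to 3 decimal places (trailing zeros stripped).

Answer: 34.6

Derivation:
Executing turtle program step by step:
Start: pos=(0,0), heading=0, pen down
RT 90: heading 0 -> 270
RT 135: heading 270 -> 135
FD 2.3: (0,0) -> (-1.626,1.626) [heading=135, draw]
LT 135: heading 135 -> 270
FD 9.2: (-1.626,1.626) -> (-1.626,-7.574) [heading=270, draw]
FD 13.3: (-1.626,-7.574) -> (-1.626,-20.874) [heading=270, draw]
RT 45: heading 270 -> 225
FD 3.4: (-1.626,-20.874) -> (-4.031,-23.278) [heading=225, draw]
RT 90: heading 225 -> 135
LT 135: heading 135 -> 270
RT 262: heading 270 -> 8
FD 6.4: (-4.031,-23.278) -> (2.307,-22.387) [heading=8, draw]
Final: pos=(2.307,-22.387), heading=8, 5 segment(s) drawn

Segment lengths:
  seg 1: (0,0) -> (-1.626,1.626), length = 2.3
  seg 2: (-1.626,1.626) -> (-1.626,-7.574), length = 9.2
  seg 3: (-1.626,-7.574) -> (-1.626,-20.874), length = 13.3
  seg 4: (-1.626,-20.874) -> (-4.031,-23.278), length = 3.4
  seg 5: (-4.031,-23.278) -> (2.307,-22.387), length = 6.4
Total = 34.6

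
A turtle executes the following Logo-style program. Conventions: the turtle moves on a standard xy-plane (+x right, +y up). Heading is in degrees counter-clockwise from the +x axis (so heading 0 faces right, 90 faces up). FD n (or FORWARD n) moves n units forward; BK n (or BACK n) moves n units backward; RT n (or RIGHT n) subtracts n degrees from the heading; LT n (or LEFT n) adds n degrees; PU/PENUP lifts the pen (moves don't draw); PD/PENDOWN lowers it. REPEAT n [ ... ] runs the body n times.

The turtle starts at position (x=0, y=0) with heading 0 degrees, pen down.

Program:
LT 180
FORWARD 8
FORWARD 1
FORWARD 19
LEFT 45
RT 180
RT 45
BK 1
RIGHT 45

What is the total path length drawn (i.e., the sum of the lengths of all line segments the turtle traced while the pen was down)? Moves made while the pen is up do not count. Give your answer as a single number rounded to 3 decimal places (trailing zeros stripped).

Executing turtle program step by step:
Start: pos=(0,0), heading=0, pen down
LT 180: heading 0 -> 180
FD 8: (0,0) -> (-8,0) [heading=180, draw]
FD 1: (-8,0) -> (-9,0) [heading=180, draw]
FD 19: (-9,0) -> (-28,0) [heading=180, draw]
LT 45: heading 180 -> 225
RT 180: heading 225 -> 45
RT 45: heading 45 -> 0
BK 1: (-28,0) -> (-29,0) [heading=0, draw]
RT 45: heading 0 -> 315
Final: pos=(-29,0), heading=315, 4 segment(s) drawn

Segment lengths:
  seg 1: (0,0) -> (-8,0), length = 8
  seg 2: (-8,0) -> (-9,0), length = 1
  seg 3: (-9,0) -> (-28,0), length = 19
  seg 4: (-28,0) -> (-29,0), length = 1
Total = 29

Answer: 29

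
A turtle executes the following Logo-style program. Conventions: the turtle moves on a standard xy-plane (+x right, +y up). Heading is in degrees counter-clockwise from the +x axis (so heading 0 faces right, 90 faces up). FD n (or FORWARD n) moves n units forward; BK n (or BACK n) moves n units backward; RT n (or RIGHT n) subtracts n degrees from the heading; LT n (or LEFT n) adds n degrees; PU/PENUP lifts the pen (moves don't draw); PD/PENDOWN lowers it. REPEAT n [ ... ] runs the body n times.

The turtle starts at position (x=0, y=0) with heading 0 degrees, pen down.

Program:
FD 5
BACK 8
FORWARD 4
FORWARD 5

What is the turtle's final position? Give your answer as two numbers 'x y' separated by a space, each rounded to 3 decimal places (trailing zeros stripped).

Answer: 6 0

Derivation:
Executing turtle program step by step:
Start: pos=(0,0), heading=0, pen down
FD 5: (0,0) -> (5,0) [heading=0, draw]
BK 8: (5,0) -> (-3,0) [heading=0, draw]
FD 4: (-3,0) -> (1,0) [heading=0, draw]
FD 5: (1,0) -> (6,0) [heading=0, draw]
Final: pos=(6,0), heading=0, 4 segment(s) drawn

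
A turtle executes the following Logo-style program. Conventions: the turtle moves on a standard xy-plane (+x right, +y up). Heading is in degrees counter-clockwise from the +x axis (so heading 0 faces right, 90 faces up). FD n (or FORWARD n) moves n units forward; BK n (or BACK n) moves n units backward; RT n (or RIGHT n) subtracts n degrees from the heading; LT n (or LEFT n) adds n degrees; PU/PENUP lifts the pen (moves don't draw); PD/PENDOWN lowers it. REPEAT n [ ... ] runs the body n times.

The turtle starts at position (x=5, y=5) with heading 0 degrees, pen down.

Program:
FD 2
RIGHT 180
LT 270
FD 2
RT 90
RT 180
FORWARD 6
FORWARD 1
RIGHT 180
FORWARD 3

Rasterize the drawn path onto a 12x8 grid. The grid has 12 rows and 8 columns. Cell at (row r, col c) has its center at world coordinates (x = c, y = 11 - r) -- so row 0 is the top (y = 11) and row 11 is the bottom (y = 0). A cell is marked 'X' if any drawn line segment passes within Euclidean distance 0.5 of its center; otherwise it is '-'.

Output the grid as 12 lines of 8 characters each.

Answer: --------
--------
--------
--------
XXXXXXXX
-------X
-----XXX
--------
--------
--------
--------
--------

Derivation:
Segment 0: (5,5) -> (7,5)
Segment 1: (7,5) -> (7,7)
Segment 2: (7,7) -> (1,7)
Segment 3: (1,7) -> (0,7)
Segment 4: (0,7) -> (3,7)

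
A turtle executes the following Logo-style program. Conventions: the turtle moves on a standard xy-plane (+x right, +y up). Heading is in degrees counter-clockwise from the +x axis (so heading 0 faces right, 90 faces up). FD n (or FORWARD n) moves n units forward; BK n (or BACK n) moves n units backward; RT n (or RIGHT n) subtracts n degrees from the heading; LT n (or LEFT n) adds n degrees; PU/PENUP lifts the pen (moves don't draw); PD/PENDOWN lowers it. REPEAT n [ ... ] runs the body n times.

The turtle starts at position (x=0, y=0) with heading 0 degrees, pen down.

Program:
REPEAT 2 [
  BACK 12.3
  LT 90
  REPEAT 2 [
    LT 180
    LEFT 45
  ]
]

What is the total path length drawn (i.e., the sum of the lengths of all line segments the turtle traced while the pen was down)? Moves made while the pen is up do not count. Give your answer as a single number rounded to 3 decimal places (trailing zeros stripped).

Executing turtle program step by step:
Start: pos=(0,0), heading=0, pen down
REPEAT 2 [
  -- iteration 1/2 --
  BK 12.3: (0,0) -> (-12.3,0) [heading=0, draw]
  LT 90: heading 0 -> 90
  REPEAT 2 [
    -- iteration 1/2 --
    LT 180: heading 90 -> 270
    LT 45: heading 270 -> 315
    -- iteration 2/2 --
    LT 180: heading 315 -> 135
    LT 45: heading 135 -> 180
  ]
  -- iteration 2/2 --
  BK 12.3: (-12.3,0) -> (0,0) [heading=180, draw]
  LT 90: heading 180 -> 270
  REPEAT 2 [
    -- iteration 1/2 --
    LT 180: heading 270 -> 90
    LT 45: heading 90 -> 135
    -- iteration 2/2 --
    LT 180: heading 135 -> 315
    LT 45: heading 315 -> 0
  ]
]
Final: pos=(0,0), heading=0, 2 segment(s) drawn

Segment lengths:
  seg 1: (0,0) -> (-12.3,0), length = 12.3
  seg 2: (-12.3,0) -> (0,0), length = 12.3
Total = 24.6

Answer: 24.6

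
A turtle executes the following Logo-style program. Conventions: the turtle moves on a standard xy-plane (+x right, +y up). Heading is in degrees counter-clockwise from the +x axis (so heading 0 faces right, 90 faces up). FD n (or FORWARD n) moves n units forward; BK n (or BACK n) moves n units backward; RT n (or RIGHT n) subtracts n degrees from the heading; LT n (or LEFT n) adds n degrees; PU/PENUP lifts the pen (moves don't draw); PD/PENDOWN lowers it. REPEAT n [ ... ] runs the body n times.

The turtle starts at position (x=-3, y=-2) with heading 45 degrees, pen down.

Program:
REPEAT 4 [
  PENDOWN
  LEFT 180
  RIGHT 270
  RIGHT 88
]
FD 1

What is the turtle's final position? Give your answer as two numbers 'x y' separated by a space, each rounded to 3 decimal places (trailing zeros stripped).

Executing turtle program step by step:
Start: pos=(-3,-2), heading=45, pen down
REPEAT 4 [
  -- iteration 1/4 --
  PD: pen down
  LT 180: heading 45 -> 225
  RT 270: heading 225 -> 315
  RT 88: heading 315 -> 227
  -- iteration 2/4 --
  PD: pen down
  LT 180: heading 227 -> 47
  RT 270: heading 47 -> 137
  RT 88: heading 137 -> 49
  -- iteration 3/4 --
  PD: pen down
  LT 180: heading 49 -> 229
  RT 270: heading 229 -> 319
  RT 88: heading 319 -> 231
  -- iteration 4/4 --
  PD: pen down
  LT 180: heading 231 -> 51
  RT 270: heading 51 -> 141
  RT 88: heading 141 -> 53
]
FD 1: (-3,-2) -> (-2.398,-1.201) [heading=53, draw]
Final: pos=(-2.398,-1.201), heading=53, 1 segment(s) drawn

Answer: -2.398 -1.201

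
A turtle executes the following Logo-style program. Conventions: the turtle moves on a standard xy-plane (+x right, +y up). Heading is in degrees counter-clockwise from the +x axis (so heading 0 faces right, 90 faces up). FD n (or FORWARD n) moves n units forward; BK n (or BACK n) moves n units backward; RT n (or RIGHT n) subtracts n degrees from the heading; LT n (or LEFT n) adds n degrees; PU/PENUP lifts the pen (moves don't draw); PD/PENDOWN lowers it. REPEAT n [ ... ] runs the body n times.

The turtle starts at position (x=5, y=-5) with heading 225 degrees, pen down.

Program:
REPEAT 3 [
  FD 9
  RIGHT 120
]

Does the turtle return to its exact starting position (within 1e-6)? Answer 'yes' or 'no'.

Answer: yes

Derivation:
Executing turtle program step by step:
Start: pos=(5,-5), heading=225, pen down
REPEAT 3 [
  -- iteration 1/3 --
  FD 9: (5,-5) -> (-1.364,-11.364) [heading=225, draw]
  RT 120: heading 225 -> 105
  -- iteration 2/3 --
  FD 9: (-1.364,-11.364) -> (-3.693,-2.671) [heading=105, draw]
  RT 120: heading 105 -> 345
  -- iteration 3/3 --
  FD 9: (-3.693,-2.671) -> (5,-5) [heading=345, draw]
  RT 120: heading 345 -> 225
]
Final: pos=(5,-5), heading=225, 3 segment(s) drawn

Start position: (5, -5)
Final position: (5, -5)
Distance = 0; < 1e-6 -> CLOSED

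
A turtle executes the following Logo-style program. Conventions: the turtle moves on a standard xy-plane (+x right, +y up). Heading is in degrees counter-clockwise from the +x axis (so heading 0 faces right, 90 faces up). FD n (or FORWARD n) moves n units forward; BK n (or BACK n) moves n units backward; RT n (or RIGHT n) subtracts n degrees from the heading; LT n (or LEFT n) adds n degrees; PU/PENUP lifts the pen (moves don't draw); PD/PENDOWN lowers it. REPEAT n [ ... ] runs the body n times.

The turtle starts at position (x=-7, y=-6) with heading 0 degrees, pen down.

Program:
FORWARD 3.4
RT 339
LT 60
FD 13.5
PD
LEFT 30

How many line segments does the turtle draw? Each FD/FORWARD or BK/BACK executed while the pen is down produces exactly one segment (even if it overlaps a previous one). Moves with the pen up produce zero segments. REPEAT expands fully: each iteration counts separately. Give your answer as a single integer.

Answer: 2

Derivation:
Executing turtle program step by step:
Start: pos=(-7,-6), heading=0, pen down
FD 3.4: (-7,-6) -> (-3.6,-6) [heading=0, draw]
RT 339: heading 0 -> 21
LT 60: heading 21 -> 81
FD 13.5: (-3.6,-6) -> (-1.488,7.334) [heading=81, draw]
PD: pen down
LT 30: heading 81 -> 111
Final: pos=(-1.488,7.334), heading=111, 2 segment(s) drawn
Segments drawn: 2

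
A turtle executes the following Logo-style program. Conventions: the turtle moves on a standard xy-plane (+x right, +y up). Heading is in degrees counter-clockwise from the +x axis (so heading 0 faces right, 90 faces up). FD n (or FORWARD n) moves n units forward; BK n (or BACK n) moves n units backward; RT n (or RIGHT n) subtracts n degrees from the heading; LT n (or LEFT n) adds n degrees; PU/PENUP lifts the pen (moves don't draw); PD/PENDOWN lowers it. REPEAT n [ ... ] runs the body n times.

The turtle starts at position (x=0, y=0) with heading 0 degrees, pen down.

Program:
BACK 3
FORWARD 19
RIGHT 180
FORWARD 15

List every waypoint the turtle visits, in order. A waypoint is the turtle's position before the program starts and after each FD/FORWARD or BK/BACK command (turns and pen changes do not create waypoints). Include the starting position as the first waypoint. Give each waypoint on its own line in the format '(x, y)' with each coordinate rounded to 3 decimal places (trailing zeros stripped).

Executing turtle program step by step:
Start: pos=(0,0), heading=0, pen down
BK 3: (0,0) -> (-3,0) [heading=0, draw]
FD 19: (-3,0) -> (16,0) [heading=0, draw]
RT 180: heading 0 -> 180
FD 15: (16,0) -> (1,0) [heading=180, draw]
Final: pos=(1,0), heading=180, 3 segment(s) drawn
Waypoints (4 total):
(0, 0)
(-3, 0)
(16, 0)
(1, 0)

Answer: (0, 0)
(-3, 0)
(16, 0)
(1, 0)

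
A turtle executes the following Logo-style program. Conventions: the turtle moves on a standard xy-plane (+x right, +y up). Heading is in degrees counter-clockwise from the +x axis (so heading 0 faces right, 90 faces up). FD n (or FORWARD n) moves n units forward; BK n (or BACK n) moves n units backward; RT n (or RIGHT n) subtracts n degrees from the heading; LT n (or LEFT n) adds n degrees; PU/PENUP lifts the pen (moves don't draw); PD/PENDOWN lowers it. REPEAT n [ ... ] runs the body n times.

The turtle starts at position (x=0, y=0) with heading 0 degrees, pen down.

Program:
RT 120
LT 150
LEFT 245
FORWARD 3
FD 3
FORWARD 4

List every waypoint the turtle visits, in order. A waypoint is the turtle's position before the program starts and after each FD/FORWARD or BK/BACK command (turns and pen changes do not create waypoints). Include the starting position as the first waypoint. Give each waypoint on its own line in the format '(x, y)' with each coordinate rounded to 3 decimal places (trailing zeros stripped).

Executing turtle program step by step:
Start: pos=(0,0), heading=0, pen down
RT 120: heading 0 -> 240
LT 150: heading 240 -> 30
LT 245: heading 30 -> 275
FD 3: (0,0) -> (0.261,-2.989) [heading=275, draw]
FD 3: (0.261,-2.989) -> (0.523,-5.977) [heading=275, draw]
FD 4: (0.523,-5.977) -> (0.872,-9.962) [heading=275, draw]
Final: pos=(0.872,-9.962), heading=275, 3 segment(s) drawn
Waypoints (4 total):
(0, 0)
(0.261, -2.989)
(0.523, -5.977)
(0.872, -9.962)

Answer: (0, 0)
(0.261, -2.989)
(0.523, -5.977)
(0.872, -9.962)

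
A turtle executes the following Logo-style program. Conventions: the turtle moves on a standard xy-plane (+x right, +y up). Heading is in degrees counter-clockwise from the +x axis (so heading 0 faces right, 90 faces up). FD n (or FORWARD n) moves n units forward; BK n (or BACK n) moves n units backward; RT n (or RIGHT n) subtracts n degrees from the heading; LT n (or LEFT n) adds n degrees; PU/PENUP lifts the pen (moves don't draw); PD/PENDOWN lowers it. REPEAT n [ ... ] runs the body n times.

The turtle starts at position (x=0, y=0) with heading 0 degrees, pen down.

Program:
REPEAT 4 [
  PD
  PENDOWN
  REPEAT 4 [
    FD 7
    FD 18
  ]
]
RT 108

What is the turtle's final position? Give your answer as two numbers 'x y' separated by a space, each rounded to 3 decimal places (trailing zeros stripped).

Executing turtle program step by step:
Start: pos=(0,0), heading=0, pen down
REPEAT 4 [
  -- iteration 1/4 --
  PD: pen down
  PD: pen down
  REPEAT 4 [
    -- iteration 1/4 --
    FD 7: (0,0) -> (7,0) [heading=0, draw]
    FD 18: (7,0) -> (25,0) [heading=0, draw]
    -- iteration 2/4 --
    FD 7: (25,0) -> (32,0) [heading=0, draw]
    FD 18: (32,0) -> (50,0) [heading=0, draw]
    -- iteration 3/4 --
    FD 7: (50,0) -> (57,0) [heading=0, draw]
    FD 18: (57,0) -> (75,0) [heading=0, draw]
    -- iteration 4/4 --
    FD 7: (75,0) -> (82,0) [heading=0, draw]
    FD 18: (82,0) -> (100,0) [heading=0, draw]
  ]
  -- iteration 2/4 --
  PD: pen down
  PD: pen down
  REPEAT 4 [
    -- iteration 1/4 --
    FD 7: (100,0) -> (107,0) [heading=0, draw]
    FD 18: (107,0) -> (125,0) [heading=0, draw]
    -- iteration 2/4 --
    FD 7: (125,0) -> (132,0) [heading=0, draw]
    FD 18: (132,0) -> (150,0) [heading=0, draw]
    -- iteration 3/4 --
    FD 7: (150,0) -> (157,0) [heading=0, draw]
    FD 18: (157,0) -> (175,0) [heading=0, draw]
    -- iteration 4/4 --
    FD 7: (175,0) -> (182,0) [heading=0, draw]
    FD 18: (182,0) -> (200,0) [heading=0, draw]
  ]
  -- iteration 3/4 --
  PD: pen down
  PD: pen down
  REPEAT 4 [
    -- iteration 1/4 --
    FD 7: (200,0) -> (207,0) [heading=0, draw]
    FD 18: (207,0) -> (225,0) [heading=0, draw]
    -- iteration 2/4 --
    FD 7: (225,0) -> (232,0) [heading=0, draw]
    FD 18: (232,0) -> (250,0) [heading=0, draw]
    -- iteration 3/4 --
    FD 7: (250,0) -> (257,0) [heading=0, draw]
    FD 18: (257,0) -> (275,0) [heading=0, draw]
    -- iteration 4/4 --
    FD 7: (275,0) -> (282,0) [heading=0, draw]
    FD 18: (282,0) -> (300,0) [heading=0, draw]
  ]
  -- iteration 4/4 --
  PD: pen down
  PD: pen down
  REPEAT 4 [
    -- iteration 1/4 --
    FD 7: (300,0) -> (307,0) [heading=0, draw]
    FD 18: (307,0) -> (325,0) [heading=0, draw]
    -- iteration 2/4 --
    FD 7: (325,0) -> (332,0) [heading=0, draw]
    FD 18: (332,0) -> (350,0) [heading=0, draw]
    -- iteration 3/4 --
    FD 7: (350,0) -> (357,0) [heading=0, draw]
    FD 18: (357,0) -> (375,0) [heading=0, draw]
    -- iteration 4/4 --
    FD 7: (375,0) -> (382,0) [heading=0, draw]
    FD 18: (382,0) -> (400,0) [heading=0, draw]
  ]
]
RT 108: heading 0 -> 252
Final: pos=(400,0), heading=252, 32 segment(s) drawn

Answer: 400 0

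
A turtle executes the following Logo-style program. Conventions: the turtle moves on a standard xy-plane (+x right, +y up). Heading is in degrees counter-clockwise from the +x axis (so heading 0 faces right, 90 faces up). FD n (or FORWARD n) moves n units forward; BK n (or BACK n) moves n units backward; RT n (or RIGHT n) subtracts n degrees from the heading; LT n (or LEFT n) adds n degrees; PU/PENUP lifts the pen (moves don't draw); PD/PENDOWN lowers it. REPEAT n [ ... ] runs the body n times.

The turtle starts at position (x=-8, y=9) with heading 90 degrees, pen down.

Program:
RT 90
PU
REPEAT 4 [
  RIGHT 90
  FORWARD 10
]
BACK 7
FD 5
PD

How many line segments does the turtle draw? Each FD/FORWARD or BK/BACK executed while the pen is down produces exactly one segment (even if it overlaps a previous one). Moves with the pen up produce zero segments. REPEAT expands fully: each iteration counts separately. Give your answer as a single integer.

Executing turtle program step by step:
Start: pos=(-8,9), heading=90, pen down
RT 90: heading 90 -> 0
PU: pen up
REPEAT 4 [
  -- iteration 1/4 --
  RT 90: heading 0 -> 270
  FD 10: (-8,9) -> (-8,-1) [heading=270, move]
  -- iteration 2/4 --
  RT 90: heading 270 -> 180
  FD 10: (-8,-1) -> (-18,-1) [heading=180, move]
  -- iteration 3/4 --
  RT 90: heading 180 -> 90
  FD 10: (-18,-1) -> (-18,9) [heading=90, move]
  -- iteration 4/4 --
  RT 90: heading 90 -> 0
  FD 10: (-18,9) -> (-8,9) [heading=0, move]
]
BK 7: (-8,9) -> (-15,9) [heading=0, move]
FD 5: (-15,9) -> (-10,9) [heading=0, move]
PD: pen down
Final: pos=(-10,9), heading=0, 0 segment(s) drawn
Segments drawn: 0

Answer: 0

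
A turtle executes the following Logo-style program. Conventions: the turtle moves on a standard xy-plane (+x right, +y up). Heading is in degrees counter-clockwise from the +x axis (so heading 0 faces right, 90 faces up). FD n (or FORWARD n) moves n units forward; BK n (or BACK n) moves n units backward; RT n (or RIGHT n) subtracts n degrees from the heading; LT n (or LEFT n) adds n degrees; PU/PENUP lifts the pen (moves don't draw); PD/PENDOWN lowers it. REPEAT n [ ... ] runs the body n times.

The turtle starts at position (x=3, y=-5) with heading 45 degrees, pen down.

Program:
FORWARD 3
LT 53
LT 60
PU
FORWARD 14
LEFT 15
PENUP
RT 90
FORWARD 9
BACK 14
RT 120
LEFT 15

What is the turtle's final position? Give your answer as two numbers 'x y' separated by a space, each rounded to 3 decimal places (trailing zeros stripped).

Answer: -8.469 -2.597

Derivation:
Executing turtle program step by step:
Start: pos=(3,-5), heading=45, pen down
FD 3: (3,-5) -> (5.121,-2.879) [heading=45, draw]
LT 53: heading 45 -> 98
LT 60: heading 98 -> 158
PU: pen up
FD 14: (5.121,-2.879) -> (-7.859,2.366) [heading=158, move]
LT 15: heading 158 -> 173
PU: pen up
RT 90: heading 173 -> 83
FD 9: (-7.859,2.366) -> (-6.762,11.299) [heading=83, move]
BK 14: (-6.762,11.299) -> (-8.469,-2.597) [heading=83, move]
RT 120: heading 83 -> 323
LT 15: heading 323 -> 338
Final: pos=(-8.469,-2.597), heading=338, 1 segment(s) drawn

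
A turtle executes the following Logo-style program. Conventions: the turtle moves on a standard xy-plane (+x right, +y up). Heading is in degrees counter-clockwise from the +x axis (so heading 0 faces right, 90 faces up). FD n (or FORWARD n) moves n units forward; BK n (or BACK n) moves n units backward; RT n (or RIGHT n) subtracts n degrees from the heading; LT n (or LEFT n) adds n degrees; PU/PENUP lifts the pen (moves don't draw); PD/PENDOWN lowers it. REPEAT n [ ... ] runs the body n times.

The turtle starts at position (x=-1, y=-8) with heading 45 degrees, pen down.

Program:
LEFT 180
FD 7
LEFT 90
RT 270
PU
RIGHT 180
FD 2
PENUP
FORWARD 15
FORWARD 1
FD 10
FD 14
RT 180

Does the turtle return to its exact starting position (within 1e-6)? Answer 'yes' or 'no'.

Answer: no

Derivation:
Executing turtle program step by step:
Start: pos=(-1,-8), heading=45, pen down
LT 180: heading 45 -> 225
FD 7: (-1,-8) -> (-5.95,-12.95) [heading=225, draw]
LT 90: heading 225 -> 315
RT 270: heading 315 -> 45
PU: pen up
RT 180: heading 45 -> 225
FD 2: (-5.95,-12.95) -> (-7.364,-14.364) [heading=225, move]
PU: pen up
FD 15: (-7.364,-14.364) -> (-17.971,-24.971) [heading=225, move]
FD 1: (-17.971,-24.971) -> (-18.678,-25.678) [heading=225, move]
FD 10: (-18.678,-25.678) -> (-25.749,-32.749) [heading=225, move]
FD 14: (-25.749,-32.749) -> (-35.648,-42.648) [heading=225, move]
RT 180: heading 225 -> 45
Final: pos=(-35.648,-42.648), heading=45, 1 segment(s) drawn

Start position: (-1, -8)
Final position: (-35.648, -42.648)
Distance = 49; >= 1e-6 -> NOT closed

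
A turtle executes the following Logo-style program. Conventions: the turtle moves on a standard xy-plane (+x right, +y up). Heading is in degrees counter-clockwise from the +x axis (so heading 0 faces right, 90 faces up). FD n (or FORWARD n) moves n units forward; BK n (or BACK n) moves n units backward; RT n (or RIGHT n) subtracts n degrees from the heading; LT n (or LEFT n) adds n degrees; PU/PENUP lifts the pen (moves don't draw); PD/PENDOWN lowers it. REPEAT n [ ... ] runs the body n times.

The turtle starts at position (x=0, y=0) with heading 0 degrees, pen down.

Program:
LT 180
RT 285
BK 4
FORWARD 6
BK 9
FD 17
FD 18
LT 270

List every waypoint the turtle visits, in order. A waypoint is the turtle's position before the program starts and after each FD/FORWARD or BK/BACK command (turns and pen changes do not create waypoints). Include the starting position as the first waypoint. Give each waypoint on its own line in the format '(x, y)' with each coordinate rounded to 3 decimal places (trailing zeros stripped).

Answer: (0, 0)
(1.035, 3.864)
(-0.518, -1.932)
(1.812, 6.761)
(-2.588, -9.659)
(-7.247, -27.046)

Derivation:
Executing turtle program step by step:
Start: pos=(0,0), heading=0, pen down
LT 180: heading 0 -> 180
RT 285: heading 180 -> 255
BK 4: (0,0) -> (1.035,3.864) [heading=255, draw]
FD 6: (1.035,3.864) -> (-0.518,-1.932) [heading=255, draw]
BK 9: (-0.518,-1.932) -> (1.812,6.761) [heading=255, draw]
FD 17: (1.812,6.761) -> (-2.588,-9.659) [heading=255, draw]
FD 18: (-2.588,-9.659) -> (-7.247,-27.046) [heading=255, draw]
LT 270: heading 255 -> 165
Final: pos=(-7.247,-27.046), heading=165, 5 segment(s) drawn
Waypoints (6 total):
(0, 0)
(1.035, 3.864)
(-0.518, -1.932)
(1.812, 6.761)
(-2.588, -9.659)
(-7.247, -27.046)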